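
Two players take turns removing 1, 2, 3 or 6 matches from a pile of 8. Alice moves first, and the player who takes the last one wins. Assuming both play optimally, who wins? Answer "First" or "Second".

Compute winning (W) and losing (L) positions by backward induction:
i:   0  1  2  3  4  5  6  7  8
     L  W  W  W  L  W  W  W  L
Position 8 is L, so the second player wins.

Second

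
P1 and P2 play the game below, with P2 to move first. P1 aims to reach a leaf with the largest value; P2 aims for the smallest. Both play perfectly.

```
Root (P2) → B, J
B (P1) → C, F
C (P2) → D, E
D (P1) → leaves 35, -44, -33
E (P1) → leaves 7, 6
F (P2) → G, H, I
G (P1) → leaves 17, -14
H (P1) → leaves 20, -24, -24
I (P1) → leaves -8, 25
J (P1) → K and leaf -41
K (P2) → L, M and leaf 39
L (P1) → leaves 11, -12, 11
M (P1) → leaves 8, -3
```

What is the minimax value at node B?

17

D: max(35, -44, -33) = 35
E: max(7, 6) = 7
C: min(35, 7) = 7
G: max(17, -14) = 17
H: max(20, -24, -24) = 20
I: max(-8, 25) = 25
F: min(17, 20, 25) = 17
B: max(7, 17) = 17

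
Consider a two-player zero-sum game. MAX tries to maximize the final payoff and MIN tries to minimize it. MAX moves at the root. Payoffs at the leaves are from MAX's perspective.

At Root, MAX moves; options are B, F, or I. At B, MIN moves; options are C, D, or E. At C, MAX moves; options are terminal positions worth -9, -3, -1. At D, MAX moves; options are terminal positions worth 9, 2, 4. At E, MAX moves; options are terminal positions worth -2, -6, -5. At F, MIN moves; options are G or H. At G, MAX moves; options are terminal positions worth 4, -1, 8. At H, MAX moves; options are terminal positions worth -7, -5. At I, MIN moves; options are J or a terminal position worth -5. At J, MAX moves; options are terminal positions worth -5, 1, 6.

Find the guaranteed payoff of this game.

C (MAX): max(-9, -3, -1) = -1
D (MAX): max(9, 2, 4) = 9
E (MAX): max(-2, -6, -5) = -2
B (MIN): min(-1, 9, -2) = -2
G (MAX): max(4, -1, 8) = 8
H (MAX): max(-7, -5) = -5
F (MIN): min(8, -5) = -5
J (MAX): max(-5, 1, 6) = 6
I (MIN): min(6, -5) = -5
Root (MAX): max(-2, -5, -5) = -2

-2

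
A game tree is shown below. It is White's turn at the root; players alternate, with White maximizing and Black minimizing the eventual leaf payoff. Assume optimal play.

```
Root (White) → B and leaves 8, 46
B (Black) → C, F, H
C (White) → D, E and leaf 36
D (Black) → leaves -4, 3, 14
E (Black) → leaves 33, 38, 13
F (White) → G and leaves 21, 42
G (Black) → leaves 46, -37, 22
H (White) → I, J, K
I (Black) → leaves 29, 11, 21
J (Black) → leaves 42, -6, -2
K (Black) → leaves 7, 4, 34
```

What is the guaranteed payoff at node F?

42

G: min(46, -37, 22) = -37
F: max(-37, 21, 42) = 42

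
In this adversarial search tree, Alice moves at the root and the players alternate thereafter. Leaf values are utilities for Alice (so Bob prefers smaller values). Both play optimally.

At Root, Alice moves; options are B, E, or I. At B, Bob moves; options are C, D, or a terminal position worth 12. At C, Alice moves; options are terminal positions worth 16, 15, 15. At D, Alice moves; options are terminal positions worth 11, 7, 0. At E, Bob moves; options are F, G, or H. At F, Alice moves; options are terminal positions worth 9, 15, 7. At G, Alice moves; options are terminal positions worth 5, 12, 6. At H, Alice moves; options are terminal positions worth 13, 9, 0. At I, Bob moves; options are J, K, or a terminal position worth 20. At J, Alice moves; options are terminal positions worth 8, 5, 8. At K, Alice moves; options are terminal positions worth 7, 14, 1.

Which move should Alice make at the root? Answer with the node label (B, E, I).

C (Alice): max(16, 15, 15) = 16
D (Alice): max(11, 7, 0) = 11
B (Bob): min(16, 11, 12) = 11
F (Alice): max(9, 15, 7) = 15
G (Alice): max(5, 12, 6) = 12
H (Alice): max(13, 9, 0) = 13
E (Bob): min(15, 12, 13) = 12
J (Alice): max(8, 5, 8) = 8
K (Alice): max(7, 14, 1) = 14
I (Bob): min(8, 14, 20) = 8
Root (Alice): max(11, 12, 8) = 12
Alice picks the child with the highest value: E (value 12).

E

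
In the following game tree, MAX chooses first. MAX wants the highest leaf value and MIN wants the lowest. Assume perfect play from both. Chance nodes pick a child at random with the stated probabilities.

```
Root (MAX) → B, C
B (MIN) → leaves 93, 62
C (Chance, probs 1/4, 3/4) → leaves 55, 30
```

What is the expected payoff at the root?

B (MIN): min(93, 62) = 62
C (Chance): 1/4·55 + 3/4·30 = 36.25
Root (MAX): max(62, 36.25) = 62

62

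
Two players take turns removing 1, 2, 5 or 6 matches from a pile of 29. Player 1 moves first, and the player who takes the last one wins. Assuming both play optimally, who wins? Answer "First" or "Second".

First

i:   0  1  2  3  4  5  6  7  8  9 10 11 12 13 14 15 16 17 18 19 20 21 22 23 24 25 26 27 28 29
     L  W  W  L  W  W  W  L  W  W  L  W  W  W  L  W  W  L  W  W  W  L  W  W  L  W  W  W  L  W
Position 29 is W, so the first player wins.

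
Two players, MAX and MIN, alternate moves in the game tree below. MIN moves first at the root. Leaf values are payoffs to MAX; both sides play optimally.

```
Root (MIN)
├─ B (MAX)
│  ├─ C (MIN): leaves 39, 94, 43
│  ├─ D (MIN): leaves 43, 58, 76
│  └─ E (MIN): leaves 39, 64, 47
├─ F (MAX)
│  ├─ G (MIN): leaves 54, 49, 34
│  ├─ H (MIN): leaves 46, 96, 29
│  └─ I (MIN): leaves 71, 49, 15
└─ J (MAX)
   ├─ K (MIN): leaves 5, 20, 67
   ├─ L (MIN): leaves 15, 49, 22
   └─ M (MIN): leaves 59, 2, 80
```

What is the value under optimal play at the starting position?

C (MIN): min(39, 94, 43) = 39
D (MIN): min(43, 58, 76) = 43
E (MIN): min(39, 64, 47) = 39
B (MAX): max(39, 43, 39) = 43
G (MIN): min(54, 49, 34) = 34
H (MIN): min(46, 96, 29) = 29
I (MIN): min(71, 49, 15) = 15
F (MAX): max(34, 29, 15) = 34
K (MIN): min(5, 20, 67) = 5
L (MIN): min(15, 49, 22) = 15
M (MIN): min(59, 2, 80) = 2
J (MAX): max(5, 15, 2) = 15
Root (MIN): min(43, 34, 15) = 15

15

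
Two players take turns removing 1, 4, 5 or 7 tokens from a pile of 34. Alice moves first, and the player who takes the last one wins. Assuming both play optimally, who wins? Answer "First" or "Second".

Second

W/L table (W = player to move can force a win):
i:   0  1  2  3  4  5  6  7  8  9 10 11 12 13 14 15 16 17 18 19 20 21 22 23 24 25 26 27 28 29 30 31 32 33 34
     L  W  L  W  W  W  W  W  L  W  L  W  W  W  W  W  L  W  L  W  W  W  W  W  L  W  L  W  W  W  W  W  L  W  L
Position 34 is L, so the second player wins.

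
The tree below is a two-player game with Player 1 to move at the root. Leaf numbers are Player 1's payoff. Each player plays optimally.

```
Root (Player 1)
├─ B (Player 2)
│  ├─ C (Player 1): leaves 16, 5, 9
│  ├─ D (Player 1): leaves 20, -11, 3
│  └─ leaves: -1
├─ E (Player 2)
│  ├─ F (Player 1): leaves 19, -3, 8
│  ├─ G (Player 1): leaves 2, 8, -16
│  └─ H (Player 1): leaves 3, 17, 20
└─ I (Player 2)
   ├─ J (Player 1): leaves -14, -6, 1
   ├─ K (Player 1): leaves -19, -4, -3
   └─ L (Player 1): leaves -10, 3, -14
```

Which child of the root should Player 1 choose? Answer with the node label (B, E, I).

C (Player 1): max(16, 5, 9) = 16
D (Player 1): max(20, -11, 3) = 20
B (Player 2): min(16, 20, -1) = -1
F (Player 1): max(19, -3, 8) = 19
G (Player 1): max(2, 8, -16) = 8
H (Player 1): max(3, 17, 20) = 20
E (Player 2): min(19, 8, 20) = 8
J (Player 1): max(-14, -6, 1) = 1
K (Player 1): max(-19, -4, -3) = -3
L (Player 1): max(-10, 3, -14) = 3
I (Player 2): min(1, -3, 3) = -3
Root (Player 1): max(-1, 8, -3) = 8
Player 1 picks the child with the highest value: E (value 8).

E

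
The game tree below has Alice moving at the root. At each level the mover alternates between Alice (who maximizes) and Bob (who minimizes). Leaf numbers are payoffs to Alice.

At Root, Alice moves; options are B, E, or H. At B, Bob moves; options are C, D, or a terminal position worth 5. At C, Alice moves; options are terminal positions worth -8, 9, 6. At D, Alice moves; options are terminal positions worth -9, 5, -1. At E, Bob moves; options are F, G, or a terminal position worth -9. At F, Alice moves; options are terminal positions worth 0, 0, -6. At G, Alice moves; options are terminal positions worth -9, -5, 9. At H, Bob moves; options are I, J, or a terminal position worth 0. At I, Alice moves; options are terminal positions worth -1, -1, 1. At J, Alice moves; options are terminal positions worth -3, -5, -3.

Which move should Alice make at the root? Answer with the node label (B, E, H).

B

C (Alice): max(-8, 9, 6) = 9
D (Alice): max(-9, 5, -1) = 5
B (Bob): min(9, 5, 5) = 5
F (Alice): max(0, 0, -6) = 0
G (Alice): max(-9, -5, 9) = 9
E (Bob): min(0, 9, -9) = -9
I (Alice): max(-1, -1, 1) = 1
J (Alice): max(-3, -5, -3) = -3
H (Bob): min(1, -3, 0) = -3
Root (Alice): max(5, -9, -3) = 5
Alice picks the child with the highest value: B (value 5).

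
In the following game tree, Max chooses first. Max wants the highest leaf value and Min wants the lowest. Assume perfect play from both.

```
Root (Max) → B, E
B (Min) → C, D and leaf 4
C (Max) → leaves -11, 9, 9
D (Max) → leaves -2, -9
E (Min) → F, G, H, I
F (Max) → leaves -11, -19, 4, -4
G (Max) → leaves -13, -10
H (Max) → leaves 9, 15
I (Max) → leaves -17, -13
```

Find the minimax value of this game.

-2

C (Max): max(-11, 9, 9) = 9
D (Max): max(-2, -9) = -2
B (Min): min(9, -2, 4) = -2
F (Max): max(-11, -19, 4, -4) = 4
G (Max): max(-13, -10) = -10
H (Max): max(9, 15) = 15
I (Max): max(-17, -13) = -13
E (Min): min(4, -10, 15, -13) = -13
Root (Max): max(-2, -13) = -2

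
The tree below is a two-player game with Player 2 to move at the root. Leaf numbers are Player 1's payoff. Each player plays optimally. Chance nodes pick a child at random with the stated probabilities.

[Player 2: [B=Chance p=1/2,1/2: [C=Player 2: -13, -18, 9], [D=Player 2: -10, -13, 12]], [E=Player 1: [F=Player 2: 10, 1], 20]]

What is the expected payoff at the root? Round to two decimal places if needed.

C (Player 2): min(-13, -18, 9) = -18
D (Player 2): min(-10, -13, 12) = -13
B (Chance): 1/2·-18 + 1/2·-13 = -15.5
F (Player 2): min(10, 1) = 1
E (Player 1): max(1, 20) = 20
Root (Player 2): min(-15.5, 20) = -15.5

-15.5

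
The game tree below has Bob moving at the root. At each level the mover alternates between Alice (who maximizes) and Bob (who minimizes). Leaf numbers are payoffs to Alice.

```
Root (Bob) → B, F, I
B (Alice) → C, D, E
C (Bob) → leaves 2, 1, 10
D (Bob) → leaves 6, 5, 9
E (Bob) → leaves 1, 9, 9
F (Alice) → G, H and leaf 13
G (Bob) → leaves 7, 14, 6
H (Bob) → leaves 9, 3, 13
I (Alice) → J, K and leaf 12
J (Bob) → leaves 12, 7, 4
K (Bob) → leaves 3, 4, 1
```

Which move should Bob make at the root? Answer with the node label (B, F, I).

C (Bob): min(2, 1, 10) = 1
D (Bob): min(6, 5, 9) = 5
E (Bob): min(1, 9, 9) = 1
B (Alice): max(1, 5, 1) = 5
G (Bob): min(7, 14, 6) = 6
H (Bob): min(9, 3, 13) = 3
F (Alice): max(6, 3, 13) = 13
J (Bob): min(12, 7, 4) = 4
K (Bob): min(3, 4, 1) = 1
I (Alice): max(4, 1, 12) = 12
Root (Bob): min(5, 13, 12) = 5
Bob picks the child with the lowest value: B (value 5).

B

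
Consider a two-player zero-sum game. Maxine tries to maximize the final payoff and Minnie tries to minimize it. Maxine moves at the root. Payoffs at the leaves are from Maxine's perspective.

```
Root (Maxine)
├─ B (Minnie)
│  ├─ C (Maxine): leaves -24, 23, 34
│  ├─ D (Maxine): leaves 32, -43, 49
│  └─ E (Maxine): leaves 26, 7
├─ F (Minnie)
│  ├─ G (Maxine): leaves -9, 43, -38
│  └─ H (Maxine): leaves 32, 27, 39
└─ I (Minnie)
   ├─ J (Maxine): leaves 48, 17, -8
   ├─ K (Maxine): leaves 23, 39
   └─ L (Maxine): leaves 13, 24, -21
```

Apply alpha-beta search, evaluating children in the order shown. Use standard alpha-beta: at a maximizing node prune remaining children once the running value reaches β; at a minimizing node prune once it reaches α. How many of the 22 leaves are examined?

C [α=-∞,β=+∞]: v=34
D [α=-∞,β=34]: v=49
E [α=-∞,β=34]: v=26
B [α=-∞,β=+∞]: v=26
G [α=26,β=+∞]: v=43
H [α=26,β=43]: v=39
F [α=26,β=+∞]: v=39
J [α=39,β=+∞]: v=48
K [α=39,β=48]: v=39
I [α=39,β=+∞]: v=39 after child 2 ≤ α → α-cutoff, skip 1
Root [α=-∞,β=+∞]: v=39
Leaves evaluated: 19 of 22.

19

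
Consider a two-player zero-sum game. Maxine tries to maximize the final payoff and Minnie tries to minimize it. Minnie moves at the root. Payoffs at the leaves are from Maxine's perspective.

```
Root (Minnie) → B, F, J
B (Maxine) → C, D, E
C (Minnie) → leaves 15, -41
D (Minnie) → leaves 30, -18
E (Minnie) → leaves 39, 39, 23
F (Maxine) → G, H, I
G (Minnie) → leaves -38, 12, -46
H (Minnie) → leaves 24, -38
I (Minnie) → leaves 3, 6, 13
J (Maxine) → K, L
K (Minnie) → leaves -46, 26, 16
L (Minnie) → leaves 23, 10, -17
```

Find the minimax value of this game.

-17

C (Minnie): min(15, -41) = -41
D (Minnie): min(30, -18) = -18
E (Minnie): min(39, 39, 23) = 23
B (Maxine): max(-41, -18, 23) = 23
G (Minnie): min(-38, 12, -46) = -46
H (Minnie): min(24, -38) = -38
I (Minnie): min(3, 6, 13) = 3
F (Maxine): max(-46, -38, 3) = 3
K (Minnie): min(-46, 26, 16) = -46
L (Minnie): min(23, 10, -17) = -17
J (Maxine): max(-46, -17) = -17
Root (Minnie): min(23, 3, -17) = -17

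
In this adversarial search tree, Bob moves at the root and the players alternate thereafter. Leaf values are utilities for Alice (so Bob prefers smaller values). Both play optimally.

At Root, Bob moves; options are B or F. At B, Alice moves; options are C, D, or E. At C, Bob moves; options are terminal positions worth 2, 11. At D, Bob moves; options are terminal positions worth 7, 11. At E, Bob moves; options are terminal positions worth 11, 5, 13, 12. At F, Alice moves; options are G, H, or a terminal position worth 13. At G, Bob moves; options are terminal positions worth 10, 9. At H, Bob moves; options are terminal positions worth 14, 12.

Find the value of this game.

C (Bob): min(2, 11) = 2
D (Bob): min(7, 11) = 7
E (Bob): min(11, 5, 13, 12) = 5
B (Alice): max(2, 7, 5) = 7
G (Bob): min(10, 9) = 9
H (Bob): min(14, 12) = 12
F (Alice): max(9, 12, 13) = 13
Root (Bob): min(7, 13) = 7

7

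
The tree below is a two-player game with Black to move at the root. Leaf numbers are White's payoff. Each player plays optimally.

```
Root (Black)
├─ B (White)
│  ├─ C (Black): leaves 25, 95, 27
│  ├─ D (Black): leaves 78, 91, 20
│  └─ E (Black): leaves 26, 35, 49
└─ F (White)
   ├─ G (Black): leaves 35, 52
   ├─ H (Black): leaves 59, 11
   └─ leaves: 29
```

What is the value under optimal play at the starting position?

26

C (Black): min(25, 95, 27) = 25
D (Black): min(78, 91, 20) = 20
E (Black): min(26, 35, 49) = 26
B (White): max(25, 20, 26) = 26
G (Black): min(35, 52) = 35
H (Black): min(59, 11) = 11
F (White): max(35, 11, 29) = 35
Root (Black): min(26, 35) = 26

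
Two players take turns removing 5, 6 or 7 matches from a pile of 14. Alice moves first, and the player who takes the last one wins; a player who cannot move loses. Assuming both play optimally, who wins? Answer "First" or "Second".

Second

Compute winning (W) and losing (L) positions by backward induction:
i:   0  1  2  3  4  5  6  7  8  9 10 11 12 13 14
     L  L  L  L  L  W  W  W  W  W  W  W  L  L  L
Position 14 is L, so the second player wins.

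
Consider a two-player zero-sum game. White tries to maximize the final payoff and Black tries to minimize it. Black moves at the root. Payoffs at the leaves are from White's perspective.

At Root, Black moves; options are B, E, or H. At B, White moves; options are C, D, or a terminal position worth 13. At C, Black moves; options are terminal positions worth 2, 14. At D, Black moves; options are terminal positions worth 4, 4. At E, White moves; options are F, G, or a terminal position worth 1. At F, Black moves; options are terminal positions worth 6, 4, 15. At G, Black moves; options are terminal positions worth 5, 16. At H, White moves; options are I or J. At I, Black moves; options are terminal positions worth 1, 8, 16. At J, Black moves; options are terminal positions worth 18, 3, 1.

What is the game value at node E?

5

F: min(6, 4, 15) = 4
G: min(5, 16) = 5
E: max(4, 5, 1) = 5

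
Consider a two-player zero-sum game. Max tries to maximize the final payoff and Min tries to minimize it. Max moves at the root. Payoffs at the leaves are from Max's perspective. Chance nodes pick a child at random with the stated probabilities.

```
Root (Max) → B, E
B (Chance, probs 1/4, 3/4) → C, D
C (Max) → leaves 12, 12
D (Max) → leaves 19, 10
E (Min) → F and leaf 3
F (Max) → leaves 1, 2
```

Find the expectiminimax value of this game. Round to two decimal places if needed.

C (Max): max(12, 12) = 12
D (Max): max(19, 10) = 19
B (Chance): 1/4·12 + 3/4·19 = 17.25
F (Max): max(1, 2) = 2
E (Min): min(2, 3) = 2
Root (Max): max(17.25, 2) = 17.25

17.25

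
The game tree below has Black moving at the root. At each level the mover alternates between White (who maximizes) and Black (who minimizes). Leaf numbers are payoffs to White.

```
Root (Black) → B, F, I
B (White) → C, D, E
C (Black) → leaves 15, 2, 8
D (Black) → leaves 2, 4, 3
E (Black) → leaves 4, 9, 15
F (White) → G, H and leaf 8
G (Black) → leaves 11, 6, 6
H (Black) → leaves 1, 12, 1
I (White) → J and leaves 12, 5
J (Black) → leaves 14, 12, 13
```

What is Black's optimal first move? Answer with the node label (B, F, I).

C (Black): min(15, 2, 8) = 2
D (Black): min(2, 4, 3) = 2
E (Black): min(4, 9, 15) = 4
B (White): max(2, 2, 4) = 4
G (Black): min(11, 6, 6) = 6
H (Black): min(1, 12, 1) = 1
F (White): max(6, 1, 8) = 8
J (Black): min(14, 12, 13) = 12
I (White): max(12, 12, 5) = 12
Root (Black): min(4, 8, 12) = 4
Black picks the child with the lowest value: B (value 4).

B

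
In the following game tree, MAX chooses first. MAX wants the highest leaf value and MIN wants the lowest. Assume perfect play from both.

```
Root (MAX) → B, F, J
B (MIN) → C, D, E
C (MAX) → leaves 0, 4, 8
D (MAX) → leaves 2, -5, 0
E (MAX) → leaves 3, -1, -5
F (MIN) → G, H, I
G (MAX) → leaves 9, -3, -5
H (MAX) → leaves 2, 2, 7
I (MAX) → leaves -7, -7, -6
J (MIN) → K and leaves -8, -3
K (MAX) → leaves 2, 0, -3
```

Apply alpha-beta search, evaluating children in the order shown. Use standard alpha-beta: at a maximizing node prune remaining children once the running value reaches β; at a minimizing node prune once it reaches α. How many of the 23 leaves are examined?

C [α=-∞,β=+∞]: v=8
D [α=-∞,β=8]: v=2
E [α=-∞,β=2]: v=3 after child 1 ≥ β → β-cutoff, skip 2
B [α=-∞,β=+∞]: v=2
G [α=2,β=+∞]: v=9
H [α=2,β=9]: v=7
I [α=2,β=7]: v=-6
F [α=2,β=+∞]: v=-6
K [α=2,β=+∞]: v=2
J [α=2,β=+∞]: v=2 after child 1 ≤ α → α-cutoff, skip 2
Root [α=-∞,β=+∞]: v=2
Leaves evaluated: 19 of 23.

19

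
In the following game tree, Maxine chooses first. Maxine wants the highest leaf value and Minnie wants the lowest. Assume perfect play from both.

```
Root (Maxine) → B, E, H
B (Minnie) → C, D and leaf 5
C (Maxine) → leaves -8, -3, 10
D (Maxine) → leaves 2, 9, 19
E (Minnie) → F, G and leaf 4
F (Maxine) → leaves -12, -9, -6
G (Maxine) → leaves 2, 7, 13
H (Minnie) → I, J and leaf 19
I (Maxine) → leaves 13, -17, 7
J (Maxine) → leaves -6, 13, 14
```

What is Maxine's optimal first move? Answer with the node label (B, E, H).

C (Maxine): max(-8, -3, 10) = 10
D (Maxine): max(2, 9, 19) = 19
B (Minnie): min(10, 19, 5) = 5
F (Maxine): max(-12, -9, -6) = -6
G (Maxine): max(2, 7, 13) = 13
E (Minnie): min(-6, 13, 4) = -6
I (Maxine): max(13, -17, 7) = 13
J (Maxine): max(-6, 13, 14) = 14
H (Minnie): min(13, 14, 19) = 13
Root (Maxine): max(5, -6, 13) = 13
Maxine picks the child with the highest value: H (value 13).

H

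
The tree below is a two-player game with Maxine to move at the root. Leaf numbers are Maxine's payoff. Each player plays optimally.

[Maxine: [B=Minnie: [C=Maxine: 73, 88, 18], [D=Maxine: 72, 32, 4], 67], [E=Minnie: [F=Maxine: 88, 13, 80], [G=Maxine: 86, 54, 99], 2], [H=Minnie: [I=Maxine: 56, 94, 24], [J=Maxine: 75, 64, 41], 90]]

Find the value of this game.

C (Maxine): max(73, 88, 18) = 88
D (Maxine): max(72, 32, 4) = 72
B (Minnie): min(88, 72, 67) = 67
F (Maxine): max(88, 13, 80) = 88
G (Maxine): max(86, 54, 99) = 99
E (Minnie): min(88, 99, 2) = 2
I (Maxine): max(56, 94, 24) = 94
J (Maxine): max(75, 64, 41) = 75
H (Minnie): min(94, 75, 90) = 75
Root (Maxine): max(67, 2, 75) = 75

75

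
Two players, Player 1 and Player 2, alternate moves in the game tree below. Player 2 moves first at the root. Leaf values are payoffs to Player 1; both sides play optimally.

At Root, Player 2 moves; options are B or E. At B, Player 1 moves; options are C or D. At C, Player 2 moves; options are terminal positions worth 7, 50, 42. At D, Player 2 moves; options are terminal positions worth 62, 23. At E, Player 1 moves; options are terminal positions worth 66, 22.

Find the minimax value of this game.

C (Player 2): min(7, 50, 42) = 7
D (Player 2): min(62, 23) = 23
B (Player 1): max(7, 23) = 23
E (Player 1): max(66, 22) = 66
Root (Player 2): min(23, 66) = 23

23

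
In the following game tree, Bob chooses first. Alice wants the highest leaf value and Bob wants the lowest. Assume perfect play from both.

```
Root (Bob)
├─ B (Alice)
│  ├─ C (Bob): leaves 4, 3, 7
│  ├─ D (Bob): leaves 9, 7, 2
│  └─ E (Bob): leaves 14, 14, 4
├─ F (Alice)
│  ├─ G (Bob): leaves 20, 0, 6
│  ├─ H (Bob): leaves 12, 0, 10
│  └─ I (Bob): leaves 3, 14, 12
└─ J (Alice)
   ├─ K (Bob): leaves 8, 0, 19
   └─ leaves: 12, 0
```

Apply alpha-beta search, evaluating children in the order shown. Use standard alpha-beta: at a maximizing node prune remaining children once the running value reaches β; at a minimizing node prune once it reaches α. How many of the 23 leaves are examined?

C [α=-∞,β=+∞]: v=3
D [α=3,β=+∞]: v=2
E [α=3,β=+∞]: v=4
B [α=-∞,β=+∞]: v=4
G [α=-∞,β=4]: v=0
H [α=0,β=4]: v=0 after child 2 ≤ α → α-cutoff, skip 1
I [α=0,β=4]: v=3
F [α=-∞,β=4]: v=3
K [α=-∞,β=3]: v=0
J [α=-∞,β=3]: v=12 after child 2 ≥ β → β-cutoff, skip 1
Root [α=-∞,β=+∞]: v=3
Leaves evaluated: 21 of 23.

21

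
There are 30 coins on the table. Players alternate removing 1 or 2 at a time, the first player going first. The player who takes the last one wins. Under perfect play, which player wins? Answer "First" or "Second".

Second

Positions where the player to move wins (W) vs loses (L):
i:   0  1  2  3  4  5  6  7  8  9 10 11 12 13 14 15 16 17 18 19 20 21 22 23 24 25 26 27 28 29 30
     L  W  W  L  W  W  L  W  W  L  W  W  L  W  W  L  W  W  L  W  W  L  W  W  L  W  W  L  W  W  L
Position 30 is L, so the second player wins.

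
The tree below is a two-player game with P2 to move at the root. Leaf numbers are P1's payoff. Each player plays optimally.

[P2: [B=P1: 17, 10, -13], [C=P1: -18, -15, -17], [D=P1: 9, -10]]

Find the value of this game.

B (P1): max(17, 10, -13) = 17
C (P1): max(-18, -15, -17) = -15
D (P1): max(9, -10) = 9
Root (P2): min(17, -15, 9) = -15

-15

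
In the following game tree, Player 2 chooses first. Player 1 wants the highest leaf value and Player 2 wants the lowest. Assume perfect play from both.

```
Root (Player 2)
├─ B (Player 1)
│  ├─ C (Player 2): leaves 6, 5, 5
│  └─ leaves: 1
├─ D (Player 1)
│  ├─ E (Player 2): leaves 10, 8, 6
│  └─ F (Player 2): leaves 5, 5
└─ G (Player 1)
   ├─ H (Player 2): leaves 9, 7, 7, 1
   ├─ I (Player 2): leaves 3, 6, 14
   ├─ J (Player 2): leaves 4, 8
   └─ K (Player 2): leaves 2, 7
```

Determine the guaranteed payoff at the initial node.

4

C (Player 2): min(6, 5, 5) = 5
B (Player 1): max(5, 1) = 5
E (Player 2): min(10, 8, 6) = 6
F (Player 2): min(5, 5) = 5
D (Player 1): max(6, 5) = 6
H (Player 2): min(9, 7, 7, 1) = 1
I (Player 2): min(3, 6, 14) = 3
J (Player 2): min(4, 8) = 4
K (Player 2): min(2, 7) = 2
G (Player 1): max(1, 3, 4, 2) = 4
Root (Player 2): min(5, 6, 4) = 4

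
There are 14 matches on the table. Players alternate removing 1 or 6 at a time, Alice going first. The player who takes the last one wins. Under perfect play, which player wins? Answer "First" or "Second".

i:   0  1  2  3  4  5  6  7  8  9 10 11 12 13 14
     L  W  L  W  L  W  W  L  W  L  W  L  W  W  L
Position 14 is L, so the second player wins.

Second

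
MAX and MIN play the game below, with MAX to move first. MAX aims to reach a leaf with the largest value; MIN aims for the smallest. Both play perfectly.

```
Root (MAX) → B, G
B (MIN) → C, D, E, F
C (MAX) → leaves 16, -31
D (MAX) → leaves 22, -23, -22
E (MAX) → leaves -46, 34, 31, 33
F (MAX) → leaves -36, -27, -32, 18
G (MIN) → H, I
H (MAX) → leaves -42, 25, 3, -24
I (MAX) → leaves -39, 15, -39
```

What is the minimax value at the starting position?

C (MAX): max(16, -31) = 16
D (MAX): max(22, -23, -22) = 22
E (MAX): max(-46, 34, 31, 33) = 34
F (MAX): max(-36, -27, -32, 18) = 18
B (MIN): min(16, 22, 34, 18) = 16
H (MAX): max(-42, 25, 3, -24) = 25
I (MAX): max(-39, 15, -39) = 15
G (MIN): min(25, 15) = 15
Root (MAX): max(16, 15) = 16

16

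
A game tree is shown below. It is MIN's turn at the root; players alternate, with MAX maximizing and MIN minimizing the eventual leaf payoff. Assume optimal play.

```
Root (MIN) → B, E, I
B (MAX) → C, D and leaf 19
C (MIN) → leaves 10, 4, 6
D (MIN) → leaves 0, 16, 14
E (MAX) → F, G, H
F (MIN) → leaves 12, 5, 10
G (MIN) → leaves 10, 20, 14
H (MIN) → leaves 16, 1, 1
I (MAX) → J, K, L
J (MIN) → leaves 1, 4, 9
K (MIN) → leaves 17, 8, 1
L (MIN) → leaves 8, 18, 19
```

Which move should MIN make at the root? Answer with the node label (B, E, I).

I

C (MIN): min(10, 4, 6) = 4
D (MIN): min(0, 16, 14) = 0
B (MAX): max(4, 0, 19) = 19
F (MIN): min(12, 5, 10) = 5
G (MIN): min(10, 20, 14) = 10
H (MIN): min(16, 1, 1) = 1
E (MAX): max(5, 10, 1) = 10
J (MIN): min(1, 4, 9) = 1
K (MIN): min(17, 8, 1) = 1
L (MIN): min(8, 18, 19) = 8
I (MAX): max(1, 1, 8) = 8
Root (MIN): min(19, 10, 8) = 8
MIN picks the child with the lowest value: I (value 8).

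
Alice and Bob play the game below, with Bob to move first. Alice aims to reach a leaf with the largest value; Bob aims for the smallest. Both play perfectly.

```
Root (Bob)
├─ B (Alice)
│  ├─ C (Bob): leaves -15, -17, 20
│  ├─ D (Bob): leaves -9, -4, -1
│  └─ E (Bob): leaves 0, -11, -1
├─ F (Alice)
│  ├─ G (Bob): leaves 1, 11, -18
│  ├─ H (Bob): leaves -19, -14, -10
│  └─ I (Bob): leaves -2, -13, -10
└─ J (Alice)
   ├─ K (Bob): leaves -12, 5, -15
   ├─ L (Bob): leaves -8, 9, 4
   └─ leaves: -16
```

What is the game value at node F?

-13

G: min(1, 11, -18) = -18
H: min(-19, -14, -10) = -19
I: min(-2, -13, -10) = -13
F: max(-18, -19, -13) = -13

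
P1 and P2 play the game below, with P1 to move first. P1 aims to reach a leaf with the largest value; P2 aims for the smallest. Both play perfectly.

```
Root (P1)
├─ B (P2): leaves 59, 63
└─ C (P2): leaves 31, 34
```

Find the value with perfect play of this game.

59

B (P2): min(59, 63) = 59
C (P2): min(31, 34) = 31
Root (P1): max(59, 31) = 59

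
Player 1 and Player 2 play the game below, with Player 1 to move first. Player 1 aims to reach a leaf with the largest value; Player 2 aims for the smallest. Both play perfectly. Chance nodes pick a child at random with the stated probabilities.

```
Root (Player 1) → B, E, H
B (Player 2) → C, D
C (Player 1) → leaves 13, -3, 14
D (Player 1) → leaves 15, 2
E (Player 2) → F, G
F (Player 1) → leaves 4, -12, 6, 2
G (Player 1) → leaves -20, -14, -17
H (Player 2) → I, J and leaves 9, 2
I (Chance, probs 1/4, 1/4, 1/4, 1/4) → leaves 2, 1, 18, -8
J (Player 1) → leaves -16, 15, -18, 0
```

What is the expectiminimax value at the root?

C (Player 1): max(13, -3, 14) = 14
D (Player 1): max(15, 2) = 15
B (Player 2): min(14, 15) = 14
F (Player 1): max(4, -12, 6, 2) = 6
G (Player 1): max(-20, -14, -17) = -14
E (Player 2): min(6, -14) = -14
I (Chance): 1/4·2 + 1/4·1 + 1/4·18 + 1/4·-8 = 3.25
J (Player 1): max(-16, 15, -18, 0) = 15
H (Player 2): min(3.25, 15, 9, 2) = 2
Root (Player 1): max(14, -14, 2) = 14

14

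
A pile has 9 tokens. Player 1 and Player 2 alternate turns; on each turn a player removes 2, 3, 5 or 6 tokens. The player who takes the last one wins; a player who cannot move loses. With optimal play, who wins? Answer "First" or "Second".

Mark each pile size as W (mover wins) or L (mover loses):
i:   0  1  2  3  4  5  6  7  8  9
     L  L  W  W  W  W  W  W  L  L
Position 9 is L, so the second player wins.

Second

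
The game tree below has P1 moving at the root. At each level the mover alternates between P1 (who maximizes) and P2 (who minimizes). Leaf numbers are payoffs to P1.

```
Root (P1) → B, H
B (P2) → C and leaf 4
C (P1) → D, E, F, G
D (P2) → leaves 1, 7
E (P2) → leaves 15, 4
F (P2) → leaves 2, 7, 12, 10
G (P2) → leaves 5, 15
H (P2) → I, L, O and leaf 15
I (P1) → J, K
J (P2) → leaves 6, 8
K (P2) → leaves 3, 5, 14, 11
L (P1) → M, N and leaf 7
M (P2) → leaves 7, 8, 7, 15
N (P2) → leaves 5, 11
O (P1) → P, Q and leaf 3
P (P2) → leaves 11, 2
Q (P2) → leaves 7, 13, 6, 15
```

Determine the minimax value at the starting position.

6

D (P2): min(1, 7) = 1
E (P2): min(15, 4) = 4
F (P2): min(2, 7, 12, 10) = 2
G (P2): min(5, 15) = 5
C (P1): max(1, 4, 2, 5) = 5
B (P2): min(5, 4) = 4
J (P2): min(6, 8) = 6
K (P2): min(3, 5, 14, 11) = 3
I (P1): max(6, 3) = 6
M (P2): min(7, 8, 7, 15) = 7
N (P2): min(5, 11) = 5
L (P1): max(7, 5, 7) = 7
P (P2): min(11, 2) = 2
Q (P2): min(7, 13, 6, 15) = 6
O (P1): max(2, 6, 3) = 6
H (P2): min(6, 7, 6, 15) = 6
Root (P1): max(4, 6) = 6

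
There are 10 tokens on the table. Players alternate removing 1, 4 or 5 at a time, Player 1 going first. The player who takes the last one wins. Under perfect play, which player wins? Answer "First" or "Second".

Second

i:   0  1  2  3  4  5  6  7  8  9 10
     L  W  L  W  W  W  W  W  L  W  L
Position 10 is L, so the second player wins.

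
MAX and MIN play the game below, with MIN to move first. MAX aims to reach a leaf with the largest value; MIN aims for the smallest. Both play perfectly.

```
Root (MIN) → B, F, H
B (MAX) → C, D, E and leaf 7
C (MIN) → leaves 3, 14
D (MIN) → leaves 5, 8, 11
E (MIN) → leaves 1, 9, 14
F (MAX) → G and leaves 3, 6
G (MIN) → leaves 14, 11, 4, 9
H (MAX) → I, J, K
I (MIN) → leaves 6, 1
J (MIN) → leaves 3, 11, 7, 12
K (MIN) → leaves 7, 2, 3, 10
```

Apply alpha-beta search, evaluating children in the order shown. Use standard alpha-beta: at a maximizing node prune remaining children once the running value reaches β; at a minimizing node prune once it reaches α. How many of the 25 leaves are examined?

21

C [α=-∞,β=+∞]: v=3
D [α=3,β=+∞]: v=5
E [α=5,β=+∞]: v=1 after child 1 ≤ α → α-cutoff, skip 2
B [α=-∞,β=+∞]: v=7
G [α=-∞,β=7]: v=4
F [α=-∞,β=7]: v=6
I [α=-∞,β=6]: v=1
J [α=1,β=6]: v=3
K [α=3,β=6]: v=2 after child 2 ≤ α → α-cutoff, skip 2
H [α=-∞,β=6]: v=3
Root [α=-∞,β=+∞]: v=3
Leaves evaluated: 21 of 25.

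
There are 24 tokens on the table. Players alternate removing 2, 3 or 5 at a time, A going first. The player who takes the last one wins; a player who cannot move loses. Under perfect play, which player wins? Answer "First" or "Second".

First

Positions where the player to move wins (W) vs loses (L):
i:   0  1  2  3  4  5  6  7  8  9 10 11 12 13 14 15 16 17 18 19 20 21 22 23 24
     L  L  W  W  W  W  W  L  L  W  W  W  W  W  L  L  W  W  W  W  W  L  L  W  W
Position 24 is W, so the first player wins.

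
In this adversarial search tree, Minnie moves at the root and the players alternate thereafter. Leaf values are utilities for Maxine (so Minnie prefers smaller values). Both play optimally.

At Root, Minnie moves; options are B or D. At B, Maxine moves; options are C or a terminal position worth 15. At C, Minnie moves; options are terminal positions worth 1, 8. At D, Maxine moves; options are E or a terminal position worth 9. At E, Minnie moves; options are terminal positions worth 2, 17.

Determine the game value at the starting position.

C (Minnie): min(1, 8) = 1
B (Maxine): max(1, 15) = 15
E (Minnie): min(2, 17) = 2
D (Maxine): max(2, 9) = 9
Root (Minnie): min(15, 9) = 9

9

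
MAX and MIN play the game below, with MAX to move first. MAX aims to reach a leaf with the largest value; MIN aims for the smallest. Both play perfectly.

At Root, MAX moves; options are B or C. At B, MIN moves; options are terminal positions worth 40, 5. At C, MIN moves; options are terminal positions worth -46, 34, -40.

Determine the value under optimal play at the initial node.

B (MIN): min(40, 5) = 5
C (MIN): min(-46, 34, -40) = -46
Root (MAX): max(5, -46) = 5

5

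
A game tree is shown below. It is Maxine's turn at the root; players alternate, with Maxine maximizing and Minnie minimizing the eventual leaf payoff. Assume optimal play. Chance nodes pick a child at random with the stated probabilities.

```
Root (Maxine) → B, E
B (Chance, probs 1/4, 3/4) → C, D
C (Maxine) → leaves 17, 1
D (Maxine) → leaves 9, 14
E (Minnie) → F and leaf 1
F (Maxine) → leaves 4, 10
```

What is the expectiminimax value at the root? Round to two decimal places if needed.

14.75

C (Maxine): max(17, 1) = 17
D (Maxine): max(9, 14) = 14
B (Chance): 1/4·17 + 3/4·14 = 14.75
F (Maxine): max(4, 10) = 10
E (Minnie): min(10, 1) = 1
Root (Maxine): max(14.75, 1) = 14.75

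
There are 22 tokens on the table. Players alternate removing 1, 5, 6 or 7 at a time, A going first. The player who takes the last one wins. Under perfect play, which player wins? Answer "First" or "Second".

First

i:   0  1  2  3  4  5  6  7  8  9 10 11 12 13 14 15 16 17 18 19 20 21 22
     L  W  L  W  L  W  W  W  W  W  W  W  L  W  L  W  L  W  W  W  W  W  W
Position 22 is W, so the first player wins.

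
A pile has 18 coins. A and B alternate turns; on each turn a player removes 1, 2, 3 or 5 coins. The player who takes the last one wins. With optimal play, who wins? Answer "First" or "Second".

Compute winning (W) and losing (L) positions by backward induction:
i:   0  1  2  3  4  5  6  7  8  9 10 11 12 13 14 15 16 17 18
     L  W  W  W  L  W  W  W  L  W  W  W  L  W  W  W  L  W  W
Position 18 is W, so the first player wins.

First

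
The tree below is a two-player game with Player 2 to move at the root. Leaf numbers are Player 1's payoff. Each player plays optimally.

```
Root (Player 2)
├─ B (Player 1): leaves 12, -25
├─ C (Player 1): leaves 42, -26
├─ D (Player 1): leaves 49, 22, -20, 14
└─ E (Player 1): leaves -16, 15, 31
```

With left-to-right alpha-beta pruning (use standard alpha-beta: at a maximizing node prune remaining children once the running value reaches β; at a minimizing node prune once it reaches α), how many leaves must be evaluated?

B [α=-∞,β=+∞]: v=12
C [α=-∞,β=12]: v=42 after child 1 ≥ β → β-cutoff, skip 1
D [α=-∞,β=12]: v=49 after child 1 ≥ β → β-cutoff, skip 3
E [α=-∞,β=12]: v=15 after child 2 ≥ β → β-cutoff, skip 1
Root [α=-∞,β=+∞]: v=12
Leaves evaluated: 6 of 11.

6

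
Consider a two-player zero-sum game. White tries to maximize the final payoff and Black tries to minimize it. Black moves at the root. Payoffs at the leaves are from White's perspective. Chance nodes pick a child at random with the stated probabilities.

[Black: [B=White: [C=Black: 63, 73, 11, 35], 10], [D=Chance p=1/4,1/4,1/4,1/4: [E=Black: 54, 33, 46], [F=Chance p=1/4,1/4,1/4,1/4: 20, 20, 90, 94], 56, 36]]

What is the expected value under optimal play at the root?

C (Black): min(63, 73, 11, 35) = 11
B (White): max(11, 10) = 11
E (Black): min(54, 33, 46) = 33
F (Chance): 1/4·20 + 1/4·20 + 1/4·90 + 1/4·94 = 56
D (Chance): 1/4·33 + 1/4·56 + 1/4·56 + 1/4·36 = 45.25
Root (Black): min(11, 45.25) = 11

11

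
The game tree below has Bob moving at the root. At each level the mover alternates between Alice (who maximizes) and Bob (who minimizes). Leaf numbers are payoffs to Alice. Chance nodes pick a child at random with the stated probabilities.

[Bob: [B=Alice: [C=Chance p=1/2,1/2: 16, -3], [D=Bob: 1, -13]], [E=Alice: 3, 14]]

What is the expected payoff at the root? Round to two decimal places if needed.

C (Chance): 1/2·16 + 1/2·-3 = 6.5
D (Bob): min(1, -13) = -13
B (Alice): max(6.5, -13) = 6.5
E (Alice): max(3, 14) = 14
Root (Bob): min(6.5, 14) = 6.5

6.5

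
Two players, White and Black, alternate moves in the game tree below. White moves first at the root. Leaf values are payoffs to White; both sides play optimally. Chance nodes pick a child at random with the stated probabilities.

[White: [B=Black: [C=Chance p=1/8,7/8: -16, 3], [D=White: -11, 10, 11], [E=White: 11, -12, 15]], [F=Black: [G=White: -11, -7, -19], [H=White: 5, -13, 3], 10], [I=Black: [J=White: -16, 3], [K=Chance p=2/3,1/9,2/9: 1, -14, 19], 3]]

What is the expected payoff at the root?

C (Chance): 1/8·-16 + 7/8·3 = 0.62
D (White): max(-11, 10, 11) = 11
E (White): max(11, -12, 15) = 15
B (Black): min(0.62, 11, 15) = 0.62
G (White): max(-11, -7, -19) = -7
H (White): max(5, -13, 3) = 5
F (Black): min(-7, 5, 10) = -7
J (White): max(-16, 3) = 3
K (Chance): 2/3·1 + 1/9·-14 + 2/9·19 = 3.33
I (Black): min(3, 3.33, 3) = 3
Root (White): max(0.62, -7, 3) = 3

3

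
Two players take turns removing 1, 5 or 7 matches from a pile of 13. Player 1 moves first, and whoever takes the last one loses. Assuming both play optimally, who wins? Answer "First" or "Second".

Second

Mark each pile size as W (mover wins) or L (mover loses):
i:   0  1  2  3  4  5  6  7  8  9 10 11 12 13
     W  L  W  L  W  L  W  L  W  L  W  L  W  L
Position 13 is L, so the second player wins.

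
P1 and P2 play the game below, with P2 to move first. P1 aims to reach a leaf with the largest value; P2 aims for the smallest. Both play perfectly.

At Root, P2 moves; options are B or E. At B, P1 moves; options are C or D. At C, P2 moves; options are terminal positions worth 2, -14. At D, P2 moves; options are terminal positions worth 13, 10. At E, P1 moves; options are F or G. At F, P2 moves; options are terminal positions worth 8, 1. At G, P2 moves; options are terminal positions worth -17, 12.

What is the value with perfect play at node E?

1

F: min(8, 1) = 1
G: min(-17, 12) = -17
E: max(1, -17) = 1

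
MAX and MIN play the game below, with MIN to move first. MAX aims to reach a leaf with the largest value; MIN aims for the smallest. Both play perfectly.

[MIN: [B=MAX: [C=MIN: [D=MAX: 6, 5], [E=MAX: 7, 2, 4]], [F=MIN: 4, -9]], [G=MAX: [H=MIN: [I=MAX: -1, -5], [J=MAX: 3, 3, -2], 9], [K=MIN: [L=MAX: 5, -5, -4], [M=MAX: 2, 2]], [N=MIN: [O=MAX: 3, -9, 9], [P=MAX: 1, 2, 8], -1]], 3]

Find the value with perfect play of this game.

D (MAX): max(6, 5) = 6
E (MAX): max(7, 2, 4) = 7
C (MIN): min(6, 7) = 6
F (MIN): min(4, -9) = -9
B (MAX): max(6, -9) = 6
I (MAX): max(-1, -5) = -1
J (MAX): max(3, 3, -2) = 3
H (MIN): min(-1, 3, 9) = -1
L (MAX): max(5, -5, -4) = 5
M (MAX): max(2, 2) = 2
K (MIN): min(5, 2) = 2
O (MAX): max(3, -9, 9) = 9
P (MAX): max(1, 2, 8) = 8
N (MIN): min(9, 8, -1) = -1
G (MAX): max(-1, 2, -1) = 2
Root (MIN): min(6, 2, 3) = 2

2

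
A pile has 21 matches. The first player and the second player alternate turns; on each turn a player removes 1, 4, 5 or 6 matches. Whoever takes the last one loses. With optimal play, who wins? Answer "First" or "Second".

Second

Mark each pile size as W (mover wins) or L (mover loses):
i:   0  1  2  3  4  5  6  7  8  9 10 11 12 13 14 15 16 17 18 19 20 21
     W  L  W  L  W  W  W  W  W  W  L  W  L  W  W  W  W  W  W  L  W  L
Position 21 is L, so the second player wins.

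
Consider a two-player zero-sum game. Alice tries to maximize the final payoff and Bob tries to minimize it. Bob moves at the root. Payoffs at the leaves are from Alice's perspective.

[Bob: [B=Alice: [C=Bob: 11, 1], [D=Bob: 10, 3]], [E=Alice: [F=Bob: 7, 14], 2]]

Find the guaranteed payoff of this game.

3

C (Bob): min(11, 1) = 1
D (Bob): min(10, 3) = 3
B (Alice): max(1, 3) = 3
F (Bob): min(7, 14) = 7
E (Alice): max(7, 2) = 7
Root (Bob): min(3, 7) = 3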